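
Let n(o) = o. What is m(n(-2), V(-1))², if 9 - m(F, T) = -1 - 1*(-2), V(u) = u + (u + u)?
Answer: 64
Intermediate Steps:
V(u) = 3*u (V(u) = u + 2*u = 3*u)
m(F, T) = 8 (m(F, T) = 9 - (-1 - 1*(-2)) = 9 - (-1 + 2) = 9 - 1*1 = 9 - 1 = 8)
m(n(-2), V(-1))² = 8² = 64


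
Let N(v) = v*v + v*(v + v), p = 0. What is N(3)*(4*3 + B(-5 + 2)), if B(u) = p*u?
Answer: 324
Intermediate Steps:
N(v) = 3*v**2 (N(v) = v**2 + v*(2*v) = v**2 + 2*v**2 = 3*v**2)
B(u) = 0 (B(u) = 0*u = 0)
N(3)*(4*3 + B(-5 + 2)) = (3*3**2)*(4*3 + 0) = (3*9)*(12 + 0) = 27*12 = 324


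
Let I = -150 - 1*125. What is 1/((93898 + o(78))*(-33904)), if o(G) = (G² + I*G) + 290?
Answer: -1/2672381088 ≈ -3.7420e-10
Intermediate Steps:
I = -275 (I = -150 - 125 = -275)
o(G) = 290 + G² - 275*G (o(G) = (G² - 275*G) + 290 = 290 + G² - 275*G)
1/((93898 + o(78))*(-33904)) = 1/((93898 + (290 + 78² - 275*78))*(-33904)) = -1/33904/(93898 + (290 + 6084 - 21450)) = -1/33904/(93898 - 15076) = -1/33904/78822 = (1/78822)*(-1/33904) = -1/2672381088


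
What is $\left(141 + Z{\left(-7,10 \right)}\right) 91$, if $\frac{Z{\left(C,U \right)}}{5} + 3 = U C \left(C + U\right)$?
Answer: $-84084$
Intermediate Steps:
$Z{\left(C,U \right)} = -15 + 5 C U \left(C + U\right)$ ($Z{\left(C,U \right)} = -15 + 5 U C \left(C + U\right) = -15 + 5 C U \left(C + U\right)$)
$\left(141 + Z{\left(-7,10 \right)}\right) 91 = \left(141 + \left(-15 + 5 \left(-7\right) 10^{2} + 5 \cdot 10 \left(-7\right)^{2}\right)\right) 91 = \left(141 + \left(-15 + 5 \left(-7\right) 100 + 5 \cdot 10 \cdot 49\right)\right) 91 = \left(141 - 1065\right) 91 = \left(-924\right) 91 = -84084$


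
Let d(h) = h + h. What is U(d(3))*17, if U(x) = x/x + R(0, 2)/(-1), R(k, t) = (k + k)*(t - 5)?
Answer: 17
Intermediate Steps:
R(k, t) = 2*k*(-5 + t) (R(k, t) = (2*k)*(-5 + t) = 2*k*(-5 + t))
d(h) = 2*h
U(x) = 1 (U(x) = x/x + (2*0*(-5 + 2))/(-1) = 1 + (2*0*(-3))*(-1) = 1 + 0*(-1) = 1 + 0 = 1)
U(d(3))*17 = 1*17 = 17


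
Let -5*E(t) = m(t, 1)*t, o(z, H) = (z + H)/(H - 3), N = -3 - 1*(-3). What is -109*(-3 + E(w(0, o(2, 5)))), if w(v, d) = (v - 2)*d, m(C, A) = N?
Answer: 327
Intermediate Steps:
N = 0 (N = -3 + 3 = 0)
o(z, H) = (H + z)/(-3 + H)
m(C, A) = 0
w(v, d) = d*(-2 + v) (w(v, d) = (-2 + v)*d = d*(-2 + v))
E(t) = 0 (E(t) = -0*t = -1/5*0 = 0)
-109*(-3 + E(w(0, o(2, 5)))) = -109*(-3 + 0) = -109*(-3) = 327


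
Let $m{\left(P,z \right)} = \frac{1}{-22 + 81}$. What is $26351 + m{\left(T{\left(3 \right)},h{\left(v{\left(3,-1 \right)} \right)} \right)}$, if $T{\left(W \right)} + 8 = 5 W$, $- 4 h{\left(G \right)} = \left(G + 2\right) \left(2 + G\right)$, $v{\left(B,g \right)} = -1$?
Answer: $\frac{1554710}{59} \approx 26351.0$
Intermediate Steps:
$h{\left(G \right)} = - \frac{\left(2 + G\right)^{2}}{4}$ ($h{\left(G \right)} = - \frac{\left(G + 2\right) \left(2 + G\right)}{4} = - \frac{\left(2 + G\right) \left(2 + G\right)}{4} = - \frac{\left(2 + G\right)^{2}}{4}$)
$T{\left(W \right)} = -8 + 5 W$
$m{\left(P,z \right)} = \frac{1}{59}$
$26351 + m{\left(T{\left(3 \right)},h{\left(v{\left(3,-1 \right)} \right)} \right)} = 26351 + \frac{1}{59} = \frac{1554710}{59}$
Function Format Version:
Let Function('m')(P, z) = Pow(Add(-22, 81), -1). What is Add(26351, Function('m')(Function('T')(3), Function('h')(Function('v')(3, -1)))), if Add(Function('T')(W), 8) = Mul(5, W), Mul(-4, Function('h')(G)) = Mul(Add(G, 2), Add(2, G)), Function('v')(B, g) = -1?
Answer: Rational(1554710, 59) ≈ 26351.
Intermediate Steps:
Function('h')(G) = Mul(Rational(-1, 4), Pow(Add(2, G), 2)) (Function('h')(G) = Mul(Rational(-1, 4), Mul(Add(G, 2), Add(2, G))) = Mul(Rational(-1, 4), Mul(Add(2, G), Add(2, G))) = Mul(Rational(-1, 4), Pow(Add(2, G), 2)))
Function('T')(W) = Add(-8, Mul(5, W))
Function('m')(P, z) = Rational(1, 59) (Function('m')(P, z) = Pow(59, -1) = Rational(1, 59))
Add(26351, Function('m')(Function('T')(3), Function('h')(Function('v')(3, -1)))) = Add(26351, Rational(1, 59)) = Rational(1554710, 59)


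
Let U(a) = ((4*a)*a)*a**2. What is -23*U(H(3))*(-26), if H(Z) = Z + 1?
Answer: 612352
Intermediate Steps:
H(Z) = 1 + Z
U(a) = 4*a**4 (U(a) = (4*a**2)*a**2 = 4*a**4)
-23*U(H(3))*(-26) = -92*(1 + 3)**4*(-26) = -92*4**4*(-26) = -92*256*(-26) = -23*1024*(-26) = -23552*(-26) = 612352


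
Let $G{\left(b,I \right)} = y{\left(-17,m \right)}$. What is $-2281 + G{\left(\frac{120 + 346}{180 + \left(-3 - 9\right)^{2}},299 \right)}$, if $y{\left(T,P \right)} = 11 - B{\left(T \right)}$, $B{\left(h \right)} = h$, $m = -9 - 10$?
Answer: $-2253$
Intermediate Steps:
$m = -19$
$y{\left(T,P \right)} = 11 - T$
$G{\left(b,I \right)} = 28$ ($G{\left(b,I \right)} = 11 - -17 = 11 + 17 = 28$)
$-2281 + G{\left(\frac{120 + 346}{180 + \left(-3 - 9\right)^{2}},299 \right)} = -2281 + 28 = -2253$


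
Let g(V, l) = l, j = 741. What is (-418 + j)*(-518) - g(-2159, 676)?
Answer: -167990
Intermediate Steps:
(-418 + j)*(-518) - g(-2159, 676) = (-418 + 741)*(-518) - 1*676 = 323*(-518) - 676 = -167314 - 676 = -167990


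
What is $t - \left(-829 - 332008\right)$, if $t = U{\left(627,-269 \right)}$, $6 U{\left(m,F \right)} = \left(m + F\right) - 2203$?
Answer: $\frac{665059}{2} \approx 3.3253 \cdot 10^{5}$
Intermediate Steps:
$U{\left(m,F \right)} = - \frac{2203}{6} + \frac{F}{6} + \frac{m}{6}$ ($U{\left(m,F \right)} = \frac{\left(m + F\right) - 2203}{6} = \frac{\left(F + m\right) - 2203}{6} = \frac{-2203 + F + m}{6} = - \frac{2203}{6} + \frac{F}{6} + \frac{m}{6}$)
$t = - \frac{615}{2}$ ($t = - \frac{2203}{6} + \frac{1}{6} \left(-269\right) + \frac{1}{6} \cdot 627 = - \frac{2203}{6} - \frac{269}{6} + \frac{209}{2} = - \frac{615}{2} \approx -307.5$)
$t - \left(-829 - 332008\right) = - \frac{615}{2} - \left(-829 - 332008\right) = - \frac{615}{2} - -332837 = - \frac{615}{2} + 332837 = \frac{665059}{2}$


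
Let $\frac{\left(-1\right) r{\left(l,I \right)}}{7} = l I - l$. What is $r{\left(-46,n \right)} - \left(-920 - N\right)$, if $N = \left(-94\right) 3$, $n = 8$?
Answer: $2892$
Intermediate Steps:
$r{\left(l,I \right)} = 7 l - 7 I l$ ($r{\left(l,I \right)} = - 7 \left(l I - l\right) = - 7 \left(I l - l\right) = - 7 \left(- l + I l\right) = 7 l - 7 I l$)
$N = -282$
$r{\left(-46,n \right)} - \left(-920 - N\right) = 7 \left(-46\right) \left(1 - 8\right) - \left(-920 - -282\right) = 7 \left(-46\right) \left(1 - 8\right) - \left(-920 + 282\right) = 7 \left(-46\right) \left(-7\right) - -638 = 2254 + 638 = 2892$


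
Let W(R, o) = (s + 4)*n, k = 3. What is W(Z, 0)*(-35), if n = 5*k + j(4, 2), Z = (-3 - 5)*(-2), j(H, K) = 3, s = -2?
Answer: -1260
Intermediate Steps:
Z = 16 (Z = -8*(-2) = 16)
n = 18 (n = 5*3 + 3 = 15 + 3 = 18)
W(R, o) = 36 (W(R, o) = (-2 + 4)*18 = 2*18 = 36)
W(Z, 0)*(-35) = 36*(-35) = -1260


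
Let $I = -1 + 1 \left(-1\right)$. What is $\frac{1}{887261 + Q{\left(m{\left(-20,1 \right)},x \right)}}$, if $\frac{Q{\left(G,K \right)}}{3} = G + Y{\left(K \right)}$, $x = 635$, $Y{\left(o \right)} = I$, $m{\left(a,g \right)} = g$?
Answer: $\frac{1}{887258} \approx 1.1271 \cdot 10^{-6}$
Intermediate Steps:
$I = -2$ ($I = -1 - 1 = -2$)
$Y{\left(o \right)} = -2$
$Q{\left(G,K \right)} = -6 + 3 G$ ($Q{\left(G,K \right)} = 3 \left(G - 2\right) = 3 \left(-2 + G\right) = -6 + 3 G$)
$\frac{1}{887261 + Q{\left(m{\left(-20,1 \right)},x \right)}} = \frac{1}{887261 + \left(-6 + 3 \cdot 1\right)} = \frac{1}{887261 + \left(-6 + 3\right)} = \frac{1}{887261 - 3} = \frac{1}{887258}$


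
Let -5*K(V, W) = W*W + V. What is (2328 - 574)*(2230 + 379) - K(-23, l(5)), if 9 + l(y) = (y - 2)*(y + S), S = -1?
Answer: 22880916/5 ≈ 4.5762e+6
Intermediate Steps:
l(y) = -9 + (-1 + y)*(-2 + y) (l(y) = -9 + (y - 2)*(y - 1) = -9 + (-2 + y)*(-1 + y) = -9 + (-1 + y)*(-2 + y))
K(V, W) = -V/5 - W**2/5 (K(V, W) = -(W*W + V)/5 = -(W**2 + V)/5 = -(V + W**2)/5 = -V/5 - W**2/5)
(2328 - 574)*(2230 + 379) - K(-23, l(5)) = (2328 - 574)*(2230 + 379) - (-1/5*(-23) - (-7 + 5**2 - 3*5)**2/5) = 1754*2609 - (23/5 - (-7 + 25 - 15)**2/5) = 4576186 - (23/5 - 1/5*3**2) = 4576186 - (23/5 - 1/5*9) = 4576186 - (23/5 - 9/5) = 4576186 - 1*14/5 = 4576186 - 14/5 = 22880916/5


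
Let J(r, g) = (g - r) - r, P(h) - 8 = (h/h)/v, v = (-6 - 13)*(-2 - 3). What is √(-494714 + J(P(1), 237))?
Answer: I*√4462799515/95 ≈ 703.2*I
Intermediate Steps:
v = 95 (v = -19*(-5) = 95)
P(h) = 761/95 (P(h) = 8 + (h/h)/95 = 8 + 1*(1/95) = 8 + 1/95 = 761/95)
J(r, g) = g - 2*r
√(-494714 + J(P(1), 237)) = √(-494714 + (237 - 2*761/95)) = √(-494714 + (237 - 1522/95)) = √(-494714 + 20993/95) = √(-46976837/95) = I*√4462799515/95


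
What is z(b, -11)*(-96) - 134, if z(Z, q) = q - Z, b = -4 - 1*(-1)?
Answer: 634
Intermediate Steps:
b = -3 (b = -4 + 1 = -3)
z(b, -11)*(-96) - 134 = (-11 - 1*(-3))*(-96) - 134 = (-11 + 3)*(-96) - 134 = -8*(-96) - 134 = 768 - 134 = 634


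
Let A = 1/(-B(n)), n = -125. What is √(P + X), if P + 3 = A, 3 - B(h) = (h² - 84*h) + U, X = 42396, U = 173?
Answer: 4*√1831979118570/26295 ≈ 205.90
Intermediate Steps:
B(h) = -170 - h² + 84*h (B(h) = 3 - ((h² - 84*h) + 173) = 3 - (173 + h² - 84*h) = 3 + (-173 - h² + 84*h) = -170 - h² + 84*h)
A = 1/26295 (A = 1/(-(-170 - 1*(-125)² + 84*(-125))) = 1/(-(-170 - 1*15625 - 10500)) = 1/(-(-170 - 15625 - 10500)) = 1/(-1*(-26295)) = 1/26295 ≈ 3.8030e-5)
P = -78884/26295 (P = -3 + 1/26295 = -78884/26295 ≈ -3.0000)
√(P + X) = √(-78884/26295 + 42396) = √(1114723936/26295) = 4*√1831979118570/26295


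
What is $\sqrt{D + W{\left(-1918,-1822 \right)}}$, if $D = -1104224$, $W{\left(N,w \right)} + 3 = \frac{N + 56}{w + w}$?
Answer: $\frac{i \sqrt{3665683007986}}{1822} \approx 1050.8 i$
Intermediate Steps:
$W{\left(N,w \right)} = -3 + \frac{56 + N}{2 w}$ ($W{\left(N,w \right)} = -3 + \frac{N + 56}{w + w} = -3 + \frac{56 + N}{2 w}$)
$\sqrt{D + W{\left(-1918,-1822 \right)}} = \sqrt{-1104224 + \frac{56 - 1918 - -10932}{2 \left(-1822\right)}} = \sqrt{-1104224 + \frac{1}{2} \left(- \frac{1}{1822}\right) \left(56 - 1918 + 10932\right)} = \sqrt{-1104224 + \frac{1}{2} \left(- \frac{1}{1822}\right) 9070} = \sqrt{-1104224 - \frac{4535}{1822}} = \sqrt{- \frac{2011900663}{1822}} = \frac{i \sqrt{3665683007986}}{1822}$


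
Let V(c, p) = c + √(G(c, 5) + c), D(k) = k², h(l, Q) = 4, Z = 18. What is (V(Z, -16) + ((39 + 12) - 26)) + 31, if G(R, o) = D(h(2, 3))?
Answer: 74 + √34 ≈ 79.831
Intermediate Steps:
G(R, o) = 16 (G(R, o) = 4² = 16)
V(c, p) = c + √(16 + c)
(V(Z, -16) + ((39 + 12) - 26)) + 31 = ((18 + √(16 + 18)) + ((39 + 12) - 26)) + 31 = ((18 + √34) + (51 - 26)) + 31 = ((18 + √34) + 25) + 31 = (43 + √34) + 31 = 74 + √34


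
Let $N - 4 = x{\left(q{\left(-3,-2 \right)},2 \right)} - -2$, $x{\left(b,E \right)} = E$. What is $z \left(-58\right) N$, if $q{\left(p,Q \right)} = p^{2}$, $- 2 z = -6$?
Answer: $-1392$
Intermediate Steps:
$z = 3$ ($z = \left(- \frac{1}{2}\right) \left(-6\right) = 3$)
$N = 8$ ($N = 4 + \left(2 - -2\right) = 4 + \left(2 + 2\right) = 4 + 4 = 8$)
$z \left(-58\right) N = 3 \left(-58\right) 8 = \left(-174\right) 8 = -1392$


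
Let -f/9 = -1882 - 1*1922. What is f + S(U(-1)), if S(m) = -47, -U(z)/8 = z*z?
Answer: 34189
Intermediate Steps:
U(z) = -8*z**2 (U(z) = -8*z*z = -8*z**2)
f = 34236 (f = -9*(-1882 - 1*1922) = -9*(-1882 - 1922) = -9*(-3804) = 34236)
f + S(U(-1)) = 34236 - 47 = 34189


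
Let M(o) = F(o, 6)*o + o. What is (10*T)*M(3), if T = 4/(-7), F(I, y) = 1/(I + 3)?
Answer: -20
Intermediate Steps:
F(I, y) = 1/(3 + I)
M(o) = o + o/(3 + o) (M(o) = o/(3 + o) + o = o + o/(3 + o))
T = -4/7 (T = 4*(-⅐) = -4/7 ≈ -0.57143)
(10*T)*M(3) = (10*(-4/7))*(3*(4 + 3)/(3 + 3)) = -120*7/(7*6) = -40/7*7/2 = -20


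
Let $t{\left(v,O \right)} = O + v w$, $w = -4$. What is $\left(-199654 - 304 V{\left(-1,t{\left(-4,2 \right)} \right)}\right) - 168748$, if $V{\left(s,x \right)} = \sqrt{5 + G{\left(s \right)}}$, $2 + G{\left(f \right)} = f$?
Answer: $-368402 - 304 \sqrt{2} \approx -3.6883 \cdot 10^{5}$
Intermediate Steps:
$G{\left(f \right)} = -2 + f$
$t{\left(v,O \right)} = O - 4 v$ ($t{\left(v,O \right)} = O + v \left(-4\right) = O - 4 v$)
$V{\left(s,x \right)} = \sqrt{3 + s}$ ($V{\left(s,x \right)} = \sqrt{5 + \left(-2 + s\right)} = \sqrt{3 + s}$)
$\left(-199654 - 304 V{\left(-1,t{\left(-4,2 \right)} \right)}\right) - 168748 = \left(-199654 - 304 \sqrt{3 - 1}\right) - 168748 = \left(-199654 - 304 \sqrt{2}\right) - 168748 = -368402 - 304 \sqrt{2}$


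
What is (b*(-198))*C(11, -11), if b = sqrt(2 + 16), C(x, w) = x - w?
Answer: -13068*sqrt(2) ≈ -18481.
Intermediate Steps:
b = 3*sqrt(2) (b = sqrt(18) = 3*sqrt(2) ≈ 4.2426)
(b*(-198))*C(11, -11) = ((3*sqrt(2))*(-198))*(11 - 1*(-11)) = (-594*sqrt(2))*(11 + 11) = -594*sqrt(2)*22 = -13068*sqrt(2)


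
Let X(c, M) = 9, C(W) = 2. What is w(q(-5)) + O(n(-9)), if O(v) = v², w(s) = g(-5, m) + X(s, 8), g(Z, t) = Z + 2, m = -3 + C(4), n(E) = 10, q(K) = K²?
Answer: 106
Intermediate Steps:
m = -1 (m = -3 + 2 = -1)
g(Z, t) = 2 + Z
w(s) = 6 (w(s) = (2 - 5) + 9 = -3 + 9 = 6)
w(q(-5)) + O(n(-9)) = 6 + 10² = 6 + 100 = 106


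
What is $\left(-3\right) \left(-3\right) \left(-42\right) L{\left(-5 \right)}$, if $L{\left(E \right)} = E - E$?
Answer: $0$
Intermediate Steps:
$L{\left(E \right)} = 0$
$\left(-3\right) \left(-3\right) \left(-42\right) L{\left(-5 \right)} = \left(-3\right) \left(-3\right) \left(-42\right) 0 = 9 \left(-42\right) 0 = \left(-378\right) 0 = 0$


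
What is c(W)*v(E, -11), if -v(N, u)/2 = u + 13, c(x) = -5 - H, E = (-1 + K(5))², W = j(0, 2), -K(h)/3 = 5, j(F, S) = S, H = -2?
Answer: 12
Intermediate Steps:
K(h) = -15 (K(h) = -3*5 = -15)
W = 2
E = 256 (E = (-1 - 15)² = (-16)² = 256)
c(x) = -3 (c(x) = -5 - 1*(-2) = -5 + 2 = -3)
v(N, u) = -26 - 2*u (v(N, u) = -2*(u + 13) = -2*(13 + u) = -26 - 2*u)
c(W)*v(E, -11) = -3*(-26 - 2*(-11)) = -3*(-26 + 22) = -3*(-4) = 12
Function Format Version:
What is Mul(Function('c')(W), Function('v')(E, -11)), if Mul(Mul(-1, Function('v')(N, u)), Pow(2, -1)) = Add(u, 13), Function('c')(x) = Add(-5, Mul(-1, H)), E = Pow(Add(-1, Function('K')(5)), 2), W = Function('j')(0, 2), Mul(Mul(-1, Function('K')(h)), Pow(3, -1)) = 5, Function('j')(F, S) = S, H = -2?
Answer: 12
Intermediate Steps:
Function('K')(h) = -15 (Function('K')(h) = Mul(-3, 5) = -15)
W = 2
E = 256 (E = Pow(Add(-1, -15), 2) = Pow(-16, 2) = 256)
Function('c')(x) = -3 (Function('c')(x) = Add(-5, Mul(-1, -2)) = Add(-5, 2) = -3)
Function('v')(N, u) = Add(-26, Mul(-2, u)) (Function('v')(N, u) = Mul(-2, Add(u, 13)) = Mul(-2, Add(13, u)) = Add(-26, Mul(-2, u)))
Mul(Function('c')(W), Function('v')(E, -11)) = Mul(-3, Add(-26, Mul(-2, -11))) = Mul(-3, Add(-26, 22)) = Mul(-3, -4) = 12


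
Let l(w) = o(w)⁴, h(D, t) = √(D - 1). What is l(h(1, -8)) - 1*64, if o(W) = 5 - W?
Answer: 561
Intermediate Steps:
h(D, t) = √(-1 + D)
l(w) = (5 - w)⁴
l(h(1, -8)) - 1*64 = (-5 + √(-1 + 1))⁴ - 1*64 = (-5 + √0)⁴ - 64 = (-5 + 0)⁴ - 64 = (-5)⁴ - 64 = 625 - 64 = 561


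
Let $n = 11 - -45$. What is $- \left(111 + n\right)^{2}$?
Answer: $-27889$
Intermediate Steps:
$n = 56$ ($n = 11 + 45 = 56$)
$- \left(111 + n\right)^{2} = - \left(111 + 56\right)^{2} = - 167^{2} = \left(-1\right) 27889 = -27889$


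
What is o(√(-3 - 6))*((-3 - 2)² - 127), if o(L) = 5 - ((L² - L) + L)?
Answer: -1428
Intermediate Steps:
o(L) = 5 - L²
o(√(-3 - 6))*((-3 - 2)² - 127) = (5 - (√(-3 - 6))²)*((-3 - 2)² - 127) = (5 - (√(-9))²)*((-5)² - 127) = (5 - (3*I)²)*(25 - 127) = (5 - 1*(-9))*(-102) = (5 + 9)*(-102) = 14*(-102) = -1428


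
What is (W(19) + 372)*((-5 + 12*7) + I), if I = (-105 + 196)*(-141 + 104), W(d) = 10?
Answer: -1256016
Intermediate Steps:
I = -3367 (I = 91*(-37) = -3367)
(W(19) + 372)*((-5 + 12*7) + I) = (10 + 372)*((-5 + 12*7) - 3367) = 382*((-5 + 84) - 3367) = 382*(79 - 3367) = 382*(-3288) = -1256016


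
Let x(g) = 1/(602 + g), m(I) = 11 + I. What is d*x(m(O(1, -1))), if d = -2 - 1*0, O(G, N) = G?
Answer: -1/307 ≈ -0.0032573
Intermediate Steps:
d = -2 (d = -2 + 0 = -2)
d*x(m(O(1, -1))) = -2/(602 + (11 + 1)) = -2/(602 + 12) = -2/614 = -2*1/614 = -1/307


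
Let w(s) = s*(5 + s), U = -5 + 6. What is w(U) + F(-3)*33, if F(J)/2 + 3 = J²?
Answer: 402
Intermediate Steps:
U = 1
F(J) = -6 + 2*J²
w(U) + F(-3)*33 = 1*(5 + 1) + (-6 + 2*(-3)²)*33 = 1*6 + (-6 + 2*9)*33 = 6 + (-6 + 18)*33 = 6 + 12*33 = 6 + 396 = 402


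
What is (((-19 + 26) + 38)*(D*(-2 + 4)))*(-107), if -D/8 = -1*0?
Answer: 0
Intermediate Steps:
D = 0 (D = -(-8)*0 = -8*0 = 0)
(((-19 + 26) + 38)*(D*(-2 + 4)))*(-107) = (((-19 + 26) + 38)*(0*(-2 + 4)))*(-107) = ((7 + 38)*(0*2))*(-107) = (45*0)*(-107) = 0*(-107) = 0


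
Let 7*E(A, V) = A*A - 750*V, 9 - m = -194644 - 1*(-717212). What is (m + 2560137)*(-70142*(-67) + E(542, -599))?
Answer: 68543333339736/7 ≈ 9.7919e+12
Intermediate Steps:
m = -522559 (m = 9 - (-194644 - 1*(-717212)) = 9 - (-194644 + 717212) = 9 - 1*522568 = 9 - 522568 = -522559)
E(A, V) = -750*V/7 + A²/7 (E(A, V) = (A*A - 750*V)/7 = (A² - 750*V)/7 = -750*V/7 + A²/7)
(m + 2560137)*(-70142*(-67) + E(542, -599)) = (-522559 + 2560137)*(-70142*(-67) + (-750/7*(-599) + (⅐)*542²)) = 2037578*(4699514 + (449250/7 + (⅐)*293764)) = 2037578*(4699514 + (449250/7 + 293764/7)) = 2037578*(4699514 + 743014/7) = 2037578*(33639612/7) = 68543333339736/7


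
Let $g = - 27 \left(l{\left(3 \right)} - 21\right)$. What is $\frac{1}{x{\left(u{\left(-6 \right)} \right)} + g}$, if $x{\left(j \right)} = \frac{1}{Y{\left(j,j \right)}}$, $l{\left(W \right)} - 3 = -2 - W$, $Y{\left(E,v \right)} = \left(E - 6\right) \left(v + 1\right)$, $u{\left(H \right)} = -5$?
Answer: $\frac{44}{27325} \approx 0.0016102$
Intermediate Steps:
$Y{\left(E,v \right)} = \left(1 + v\right) \left(-6 + E\right)$ ($Y{\left(E,v \right)} = \left(-6 + E\right) \left(1 + v\right) = \left(1 + v\right) \left(-6 + E\right)$)
$l{\left(W \right)} = 1 - W$ ($l{\left(W \right)} = 3 - \left(2 + W\right) = 1 - W$)
$x{\left(j \right)} = \frac{1}{-6 + j^{2} - 5 j}$ ($x{\left(j \right)} = \frac{1}{-6 + j - 6 j + j j} = \frac{1}{-6 + j - 6 j + j^{2}} = \frac{1}{-6 + j^{2} - 5 j}$)
$g = 621$ ($g = - 27 \left(\left(1 - 3\right) - 21\right) = - 27 \left(-2 - 21\right) = \left(-27\right) \left(-23\right) = 621$)
$\frac{1}{x{\left(u{\left(-6 \right)} \right)} + g} = \frac{1}{\frac{1}{-6 + \left(-5\right)^{2} - -25} + 621} = \frac{1}{\frac{1}{-6 + 25 + 25} + 621} = \frac{1}{\frac{1}{44} + 621} = \frac{1}{\frac{27325}{44}} = \frac{44}{27325}$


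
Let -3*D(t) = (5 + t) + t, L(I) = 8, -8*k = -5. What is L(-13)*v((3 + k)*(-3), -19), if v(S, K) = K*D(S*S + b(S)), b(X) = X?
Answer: 133627/12 ≈ 11136.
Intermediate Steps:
k = 5/8 (k = -1/8*(-5) = 5/8 ≈ 0.62500)
D(t) = -5/3 - 2*t/3 (D(t) = -((5 + t) + t)/3 = -(5 + 2*t)/3 = -5/3 - 2*t/3)
v(S, K) = K*(-5/3 - 2*S/3 - 2*S**2/3) (v(S, K) = K*(-5/3 - 2*(S*S + S)/3) = K*(-5/3 - 2*(S**2 + S)/3) = K*(-5/3 - 2*(S + S**2)/3) = K*(-5/3 + (-2*S/3 - 2*S**2/3)) = K*(-5/3 - 2*S/3 - 2*S**2/3))
L(-13)*v((3 + k)*(-3), -19) = 8*(-1/3*(-19)*(5 + 2*((3 + 5/8)*(-3)) + 2*((3 + 5/8)*(-3))**2)) = 8*(-1/3*(-19)*(5 + 2*((29/8)*(-3)) + 2*((29/8)*(-3))**2)) = 8*(-1/3*(-19)*(5 + 2*(-87/8) + 2*(-87/8)**2)) = 8*(-1/3*(-19)*(5 - 87/4 + 2*(7569/64))) = 8*(-1/3*(-19)*(5 - 87/4 + 7569/32)) = 8*(-1/3*(-19)*7033/32) = 8*(133627/96) = 133627/12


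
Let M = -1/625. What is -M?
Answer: 1/625 ≈ 0.0016000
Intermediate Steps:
M = -1/625 (M = -1*1/625 = -1/625 ≈ -0.0016000)
-M = -1*(-1/625) = 1/625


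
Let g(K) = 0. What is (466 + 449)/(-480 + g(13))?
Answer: -61/32 ≈ -1.9063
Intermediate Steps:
(466 + 449)/(-480 + g(13)) = (466 + 449)/(-480 + 0) = 915/(-480) = 915*(-1/480) = -61/32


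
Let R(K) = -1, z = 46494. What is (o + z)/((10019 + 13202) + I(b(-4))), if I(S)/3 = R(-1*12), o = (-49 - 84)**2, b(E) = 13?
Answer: 64183/23218 ≈ 2.7644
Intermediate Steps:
o = 17689 (o = (-133)**2 = 17689)
I(S) = -3 (I(S) = 3*(-1) = -3)
(o + z)/((10019 + 13202) + I(b(-4))) = (17689 + 46494)/((10019 + 13202) - 3) = 64183/(23221 - 3) = 64183/23218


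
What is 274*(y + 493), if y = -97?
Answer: 108504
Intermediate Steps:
274*(y + 493) = 274*(-97 + 493) = 274*396 = 108504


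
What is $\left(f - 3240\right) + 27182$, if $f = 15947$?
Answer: $39889$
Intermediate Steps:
$\left(f - 3240\right) + 27182 = \left(15947 - 3240\right) + 27182 = 12707 + 27182 = 39889$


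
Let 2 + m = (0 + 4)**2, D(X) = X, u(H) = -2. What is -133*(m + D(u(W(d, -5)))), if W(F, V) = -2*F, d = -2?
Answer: -1596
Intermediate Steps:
m = 14 (m = -2 + (0 + 4)**2 = -2 + 4**2 = -2 + 16 = 14)
-133*(m + D(u(W(d, -5)))) = -133*(14 - 2) = -133*12 = -1596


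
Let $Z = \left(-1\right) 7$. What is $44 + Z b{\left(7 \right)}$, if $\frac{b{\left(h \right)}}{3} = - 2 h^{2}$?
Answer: $2102$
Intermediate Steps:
$Z = -7$
$b{\left(h \right)} = - 6 h^{2}$ ($b{\left(h \right)} = 3 \left(- 2 h^{2}\right) = - 6 h^{2}$)
$44 + Z b{\left(7 \right)} = 44 - 7 \left(- 6 \cdot 7^{2}\right) = 44 - 7 \left(\left(-6\right) 49\right) = 44 - -2058 = 44 + 2058 = 2102$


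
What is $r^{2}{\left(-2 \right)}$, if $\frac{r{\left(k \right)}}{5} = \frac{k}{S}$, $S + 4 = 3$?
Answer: $100$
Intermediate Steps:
$S = -1$ ($S = -4 + 3 = -1$)
$r{\left(k \right)} = - 5 k$ ($r{\left(k \right)} = 5 \frac{k}{-1} = 5 k \left(-1\right) = 5 \left(- k\right) = - 5 k$)
$r^{2}{\left(-2 \right)} = \left(\left(-5\right) \left(-2\right)\right)^{2} = 10^{2} = 100$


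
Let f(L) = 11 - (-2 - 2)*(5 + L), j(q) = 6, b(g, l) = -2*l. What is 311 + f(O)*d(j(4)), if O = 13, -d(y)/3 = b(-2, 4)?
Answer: 2303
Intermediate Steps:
d(y) = 24 (d(y) = -(-6)*4 = -3*(-8) = 24)
f(L) = 31 + 4*L (f(L) = 11 - (-4)*(5 + L) = 11 - (-20 - 4*L) = 11 + (20 + 4*L) = 31 + 4*L)
311 + f(O)*d(j(4)) = 311 + (31 + 4*13)*24 = 311 + (31 + 52)*24 = 311 + 83*24 = 311 + 1992 = 2303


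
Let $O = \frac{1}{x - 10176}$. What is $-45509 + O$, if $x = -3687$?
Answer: $- \frac{630891268}{13863} \approx -45509.0$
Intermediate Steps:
$O = - \frac{1}{13863}$ ($O = \frac{1}{-3687 - 10176} = \frac{1}{-13863} = - \frac{1}{13863} \approx -7.2134 \cdot 10^{-5}$)
$-45509 + O = -45509 - \frac{1}{13863} = - \frac{630891268}{13863}$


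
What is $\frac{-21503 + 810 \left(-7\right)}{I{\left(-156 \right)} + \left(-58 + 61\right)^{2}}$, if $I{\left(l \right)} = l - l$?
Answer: $- \frac{27173}{9} \approx -3019.2$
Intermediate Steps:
$I{\left(l \right)} = 0$
$\frac{-21503 + 810 \left(-7\right)}{I{\left(-156 \right)} + \left(-58 + 61\right)^{2}} = \frac{-21503 + 810 \left(-7\right)}{0 + \left(-58 + 61\right)^{2}} = \frac{-21503 - 5670}{0 + 3^{2}} = - \frac{27173}{0 + 9} = - \frac{27173}{9}$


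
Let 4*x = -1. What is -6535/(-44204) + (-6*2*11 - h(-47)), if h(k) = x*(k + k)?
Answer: -6867187/44204 ≈ -155.35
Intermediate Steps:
x = -1/4 (x = (1/4)*(-1) = -1/4 ≈ -0.25000)
h(k) = -k/2 (h(k) = -(k + k)/4 = -k/2)
-6535/(-44204) + (-6*2*11 - h(-47)) = -6535/(-44204) + (-6*2*11 - (-1)*(-47)/2) = -6535*(-1/44204) + (-12*11 - 1*47/2) = 6535/44204 + (-132 - 47/2) = 6535/44204 - 311/2 = -6867187/44204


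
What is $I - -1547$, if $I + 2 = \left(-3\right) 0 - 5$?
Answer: $1540$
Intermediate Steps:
$I = -7$ ($I = -2 - 5 = -7$)
$I - -1547 = -7 - -1547 = -7 + 1547 = 1540$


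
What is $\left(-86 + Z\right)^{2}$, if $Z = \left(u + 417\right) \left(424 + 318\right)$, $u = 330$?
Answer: $307124339344$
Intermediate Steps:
$Z = 554274$ ($Z = \left(330 + 417\right) \left(424 + 318\right) = 747 \cdot 742 = 554274$)
$\left(-86 + Z\right)^{2} = \left(-86 + 554274\right)^{2} = 554188^{2} = 307124339344$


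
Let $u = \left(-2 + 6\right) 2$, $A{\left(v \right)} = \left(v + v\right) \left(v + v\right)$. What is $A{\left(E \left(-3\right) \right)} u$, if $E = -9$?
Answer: $23328$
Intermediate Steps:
$A{\left(v \right)} = 4 v^{2}$ ($A{\left(v \right)} = 2 v 2 v = 4 v^{2}$)
$u = 8$ ($u = 4 \cdot 2 = 8$)
$A{\left(E \left(-3\right) \right)} u = 4 \left(\left(-9\right) \left(-3\right)\right)^{2} \cdot 8 = 4 \cdot 27^{2} \cdot 8 = 4 \cdot 729 \cdot 8 = 2916 \cdot 8 = 23328$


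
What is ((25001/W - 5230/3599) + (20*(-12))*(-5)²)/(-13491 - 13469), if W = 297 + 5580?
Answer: 126848696111/570239668080 ≈ 0.22245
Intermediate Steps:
W = 5877
((25001/W - 5230/3599) + (20*(-12))*(-5)²)/(-13491 - 13469) = ((25001/5877 - 5230/3599) + (20*(-12))*(-5)²)/(-13491 - 13469) = ((25001*(1/5877) - 5230*1/3599) - 240*25)/(-26960) = ((25001/5877 - 5230/3599) - 6000)*(-1/26960) = (59241889/21151323 - 6000)*(-1/26960) = -126848696111/21151323*(-1/26960) = 126848696111/570239668080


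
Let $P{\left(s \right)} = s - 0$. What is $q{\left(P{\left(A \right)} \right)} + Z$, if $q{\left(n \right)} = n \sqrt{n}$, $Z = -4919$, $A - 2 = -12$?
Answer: $-4919 - 10 i \sqrt{10} \approx -4919.0 - 31.623 i$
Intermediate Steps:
$A = -10$ ($A = 2 - 12 = -10$)
$P{\left(s \right)} = s$ ($P{\left(s \right)} = s + 0 = s$)
$q{\left(n \right)} = n^{\frac{3}{2}}$
$q{\left(P{\left(A \right)} \right)} + Z = \left(-10\right)^{\frac{3}{2}} - 4919 = - 10 i \sqrt{10} - 4919 = -4919 - 10 i \sqrt{10}$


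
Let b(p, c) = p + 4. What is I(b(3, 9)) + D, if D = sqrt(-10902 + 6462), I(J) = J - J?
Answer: 2*I*sqrt(1110) ≈ 66.633*I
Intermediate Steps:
b(p, c) = 4 + p
I(J) = 0
D = 2*I*sqrt(1110) (D = sqrt(-4440) = 2*I*sqrt(1110) ≈ 66.633*I)
I(b(3, 9)) + D = 0 + 2*I*sqrt(1110) = 2*I*sqrt(1110)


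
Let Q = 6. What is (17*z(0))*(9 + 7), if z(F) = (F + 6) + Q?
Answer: 3264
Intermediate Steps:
z(F) = 12 + F (z(F) = (F + 6) + 6 = (6 + F) + 6 = 12 + F)
(17*z(0))*(9 + 7) = (17*(12 + 0))*(9 + 7) = (17*12)*16 = 204*16 = 3264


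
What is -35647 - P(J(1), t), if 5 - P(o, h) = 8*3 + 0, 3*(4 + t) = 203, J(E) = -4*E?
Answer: -35628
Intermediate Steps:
t = 191/3 (t = -4 + (1/3)*203 = -4 + 203/3 = 191/3 ≈ 63.667)
P(o, h) = -19 (P(o, h) = 5 - (8*3 + 0) = 5 - (24 + 0) = 5 - 1*24 = 5 - 24 = -19)
-35647 - P(J(1), t) = -35647 - 1*(-19) = -35647 + 19 = -35628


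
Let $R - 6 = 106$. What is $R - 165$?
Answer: $-53$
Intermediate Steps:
$R = 112$ ($R = 6 + 106 = 112$)
$R - 165 = 112 - 165 = -53$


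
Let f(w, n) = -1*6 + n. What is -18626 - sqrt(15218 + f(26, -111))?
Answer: -18626 - sqrt(15101) ≈ -18749.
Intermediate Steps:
f(w, n) = -6 + n
-18626 - sqrt(15218 + f(26, -111)) = -18626 - sqrt(15218 + (-6 - 111)) = -18626 - sqrt(15218 - 117) = -18626 - sqrt(15101)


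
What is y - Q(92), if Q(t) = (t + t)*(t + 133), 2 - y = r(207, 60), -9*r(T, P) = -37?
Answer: -372619/9 ≈ -41402.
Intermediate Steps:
r(T, P) = 37/9 (r(T, P) = -⅑*(-37) = 37/9)
y = -19/9 (y = 2 - 1*37/9 = 2 - 37/9 = -19/9 ≈ -2.1111)
Q(t) = 2*t*(133 + t) (Q(t) = (2*t)*(133 + t) = 2*t*(133 + t))
y - Q(92) = -19/9 - 2*92*(133 + 92) = -19/9 - 2*92*225 = -19/9 - 1*41400 = -19/9 - 41400 = -372619/9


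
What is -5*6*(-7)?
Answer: 210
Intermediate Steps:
-5*6*(-7) = -30*(-7) = 210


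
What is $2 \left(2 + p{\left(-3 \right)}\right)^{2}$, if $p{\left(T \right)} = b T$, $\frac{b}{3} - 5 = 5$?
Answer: $15488$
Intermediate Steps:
$b = 30$ ($b = 15 + 3 \cdot 5 = 15 + 15 = 30$)
$p{\left(T \right)} = 30 T$
$2 \left(2 + p{\left(-3 \right)}\right)^{2} = 2 \left(2 + 30 \left(-3\right)\right)^{2} = 2 \left(2 - 90\right)^{2} = 2 \left(-88\right)^{2} = 2 \cdot 7744 = 15488$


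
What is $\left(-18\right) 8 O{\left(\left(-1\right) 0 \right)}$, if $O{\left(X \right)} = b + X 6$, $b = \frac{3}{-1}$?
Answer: $432$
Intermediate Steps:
$b = -3$ ($b = 3 \left(-1\right) = -3$)
$O{\left(X \right)} = -3 + 6 X$ ($O{\left(X \right)} = -3 + X 6 = -3 + 6 X$)
$\left(-18\right) 8 O{\left(\left(-1\right) 0 \right)} = \left(-18\right) 8 \left(-3 + 6 \left(\left(-1\right) 0\right)\right) = - 144 \left(-3 + 6 \cdot 0\right) = - 144 \left(-3 + 0\right) = \left(-144\right) \left(-3\right) = 432$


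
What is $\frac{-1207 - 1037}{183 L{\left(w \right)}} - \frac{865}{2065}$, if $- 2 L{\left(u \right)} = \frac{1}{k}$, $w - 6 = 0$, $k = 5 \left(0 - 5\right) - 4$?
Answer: $- \frac{17928145}{25193} \approx -711.63$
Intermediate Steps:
$k = -29$ ($k = 5 \left(-5\right) - 4 = -25 - 4 = -29$)
$w = 6$ ($w = 6 + 0 = 6$)
$L{\left(u \right)} = \frac{1}{58}$ ($L{\left(u \right)} = - \frac{1}{2 \left(-29\right)} = \left(- \frac{1}{2}\right) \left(- \frac{1}{29}\right) = \frac{1}{58}$)
$\frac{-1207 - 1037}{183 L{\left(w \right)}} - \frac{865}{2065} = \frac{-1207 - 1037}{183 \cdot \frac{1}{58}} - \frac{865}{2065} = - \frac{2244}{\frac{183}{58}} - \frac{173}{413} = \left(-2244\right) \frac{58}{183} - \frac{173}{413} = - \frac{43384}{61} - \frac{173}{413} = - \frac{17928145}{25193}$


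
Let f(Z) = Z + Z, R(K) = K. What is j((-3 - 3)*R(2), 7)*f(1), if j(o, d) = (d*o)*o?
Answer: 2016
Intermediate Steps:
j(o, d) = d*o**2
f(Z) = 2*Z
j((-3 - 3)*R(2), 7)*f(1) = (7*((-3 - 3)*2)**2)*(2*1) = (7*(-6*2)**2)*2 = (7*(-12)**2)*2 = (7*144)*2 = 1008*2 = 2016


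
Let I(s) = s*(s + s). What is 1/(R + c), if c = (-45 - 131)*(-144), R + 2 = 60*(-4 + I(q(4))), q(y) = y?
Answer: 1/27022 ≈ 3.7007e-5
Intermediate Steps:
I(s) = 2*s² (I(s) = s*(2*s) = 2*s²)
R = 1678 (R = -2 + 60*(-4 + 2*4²) = -2 + 60*(-4 + 2*16) = -2 + 60*(-4 + 32) = -2 + 60*28 = -2 + 1680 = 1678)
c = 25344 (c = -176*(-144) = 25344)
1/(R + c) = 1/(1678 + 25344) = 1/27022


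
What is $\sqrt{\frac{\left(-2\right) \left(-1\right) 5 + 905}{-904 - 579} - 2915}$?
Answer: $\frac{2 i \sqrt{1603071095}}{1483} \approx 53.996 i$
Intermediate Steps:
$\sqrt{\frac{\left(-2\right) \left(-1\right) 5 + 905}{-904 - 579} - 2915} = \sqrt{\frac{2 \cdot 5 + 905}{-1483} - 2915} = \sqrt{\left(10 + 905\right) \left(- \frac{1}{1483}\right) - 2915} = \sqrt{915 \left(- \frac{1}{1483}\right) - 2915} = \sqrt{- \frac{915}{1483} - 2915} = \sqrt{- \frac{4323860}{1483}} = \frac{2 i \sqrt{1603071095}}{1483}$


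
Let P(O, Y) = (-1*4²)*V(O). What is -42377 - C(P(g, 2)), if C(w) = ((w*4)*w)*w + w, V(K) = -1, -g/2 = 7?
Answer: -58777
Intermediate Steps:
g = -14 (g = -2*7 = -14)
P(O, Y) = 16 (P(O, Y) = -1*4²*(-1) = -1*16*(-1) = -16*(-1) = 16)
C(w) = w + 4*w³ (C(w) = ((4*w)*w)*w + w = (4*w²)*w + w = 4*w³ + w = w + 4*w³)
-42377 - C(P(g, 2)) = -42377 - (16 + 4*16³) = -42377 - (16 + 4*4096) = -42377 - (16 + 16384) = -42377 - 1*16400 = -42377 - 16400 = -58777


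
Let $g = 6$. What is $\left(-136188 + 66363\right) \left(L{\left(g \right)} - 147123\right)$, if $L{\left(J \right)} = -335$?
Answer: $10296254850$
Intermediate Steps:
$\left(-136188 + 66363\right) \left(L{\left(g \right)} - 147123\right) = \left(-136188 + 66363\right) \left(-335 - 147123\right) = \left(-69825\right) \left(-147458\right) = 10296254850$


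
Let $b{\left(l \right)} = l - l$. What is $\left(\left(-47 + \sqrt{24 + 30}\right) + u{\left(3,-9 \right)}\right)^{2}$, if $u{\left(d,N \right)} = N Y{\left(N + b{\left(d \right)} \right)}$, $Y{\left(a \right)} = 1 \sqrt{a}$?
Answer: $\left(47 - 3 \sqrt{6} + 27 i\right)^{2} \approx 843.24 + 2141.2 i$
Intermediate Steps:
$b{\left(l \right)} = 0$
$Y{\left(a \right)} = \sqrt{a}$
$u{\left(d,N \right)} = N^{\frac{3}{2}}$ ($u{\left(d,N \right)} = N \sqrt{N + 0} = N \sqrt{N} = N^{\frac{3}{2}}$)
$\left(\left(-47 + \sqrt{24 + 30}\right) + u{\left(3,-9 \right)}\right)^{2} = \left(\left(-47 + \sqrt{24 + 30}\right) + \left(-9\right)^{\frac{3}{2}}\right)^{2} = \left(\left(-47 + \sqrt{54}\right) - 27 i\right)^{2} = \left(\left(-47 + 3 \sqrt{6}\right) - 27 i\right)^{2} = \left(-47 - 27 i + 3 \sqrt{6}\right)^{2}$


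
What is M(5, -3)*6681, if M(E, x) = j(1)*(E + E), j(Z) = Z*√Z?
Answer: 66810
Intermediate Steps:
j(Z) = Z^(3/2)
M(E, x) = 2*E (M(E, x) = 1^(3/2)*(E + E) = 1*(2*E) = 2*E)
M(5, -3)*6681 = (2*5)*6681 = 10*6681 = 66810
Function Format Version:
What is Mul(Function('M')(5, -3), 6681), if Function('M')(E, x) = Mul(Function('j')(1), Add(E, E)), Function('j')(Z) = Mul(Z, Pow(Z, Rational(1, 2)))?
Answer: 66810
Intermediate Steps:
Function('j')(Z) = Pow(Z, Rational(3, 2))
Function('M')(E, x) = Mul(2, E) (Function('M')(E, x) = Mul(Pow(1, Rational(3, 2)), Add(E, E)) = Mul(1, Mul(2, E)) = Mul(2, E))
Mul(Function('M')(5, -3), 6681) = Mul(Mul(2, 5), 6681) = Mul(10, 6681) = 66810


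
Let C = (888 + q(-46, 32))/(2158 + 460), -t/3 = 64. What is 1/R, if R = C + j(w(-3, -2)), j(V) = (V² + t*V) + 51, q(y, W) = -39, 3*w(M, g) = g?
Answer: 23562/4235711 ≈ 0.0055627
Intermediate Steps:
t = -192 (t = -3*64 = -192)
w(M, g) = g/3
j(V) = 51 + V² - 192*V (j(V) = (V² - 192*V) + 51 = 51 + V² - 192*V)
C = 849/2618 (C = (888 - 39)/(2158 + 460) = 849/2618 ≈ 0.32429)
R = 4235711/23562 (R = 849/2618 + (51 + ((⅓)*(-2))² - 64*(-2)) = 849/2618 + (51 + (-⅔)² - 192*(-⅔)) = 849/2618 + (51 + 4/9 + 128) = 849/2618 + 1615/9 = 4235711/23562 ≈ 179.77)
1/R = 1/(4235711/23562) = 23562/4235711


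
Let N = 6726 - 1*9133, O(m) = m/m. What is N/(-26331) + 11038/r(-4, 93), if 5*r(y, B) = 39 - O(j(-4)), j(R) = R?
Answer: 726649678/500289 ≈ 1452.5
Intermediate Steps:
O(m) = 1
r(y, B) = 38/5 (r(y, B) = (39 - 1*1)/5 = (39 - 1)/5 = (⅕)*38 = 38/5)
N = -2407 (N = 6726 - 9133 = -2407)
N/(-26331) + 11038/r(-4, 93) = -2407/(-26331) + 11038/(38/5) = -2407*(-1/26331) + 11038*(5/38) = 2407/26331 + 27595/19 = 726649678/500289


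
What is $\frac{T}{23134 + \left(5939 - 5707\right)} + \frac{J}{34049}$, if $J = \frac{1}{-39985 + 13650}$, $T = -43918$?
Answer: $- \frac{2812886463524}{1496559612635} \approx -1.8796$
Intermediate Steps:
$J = - \frac{1}{26335}$ ($J = \frac{1}{-26335} = - \frac{1}{26335} \approx -3.7972 \cdot 10^{-5}$)
$\frac{T}{23134 + \left(5939 - 5707\right)} + \frac{J}{34049} = - \frac{43918}{23134 + \left(5939 - 5707\right)} - \frac{1}{26335 \cdot 34049} = - \frac{43918}{23134 + 232} - \frac{1}{896680415} = - \frac{43918}{23366} - \frac{1}{896680415} = \left(-43918\right) \frac{1}{23366} - \frac{1}{896680415} = - \frac{3137}{1669} - \frac{1}{896680415} = - \frac{2812886463524}{1496559612635}$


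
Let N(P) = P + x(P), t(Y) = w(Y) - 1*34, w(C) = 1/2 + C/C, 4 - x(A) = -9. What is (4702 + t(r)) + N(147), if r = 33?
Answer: 9659/2 ≈ 4829.5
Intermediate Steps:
x(A) = 13 (x(A) = 4 - 1*(-9) = 4 + 9 = 13)
w(C) = 3/2 (w(C) = 1*(½) + 1 = ½ + 1 = 3/2)
t(Y) = -65/2 (t(Y) = 3/2 - 1*34 = 3/2 - 34 = -65/2)
N(P) = 13 + P (N(P) = P + 13 = 13 + P)
(4702 + t(r)) + N(147) = (4702 - 65/2) + (13 + 147) = 9339/2 + 160 = 9659/2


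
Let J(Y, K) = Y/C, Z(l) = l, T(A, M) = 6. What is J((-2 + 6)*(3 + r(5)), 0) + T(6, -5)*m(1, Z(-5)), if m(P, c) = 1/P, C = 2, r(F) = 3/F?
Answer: 66/5 ≈ 13.200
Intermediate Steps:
m(P, c) = 1/P
J(Y, K) = Y/2
J((-2 + 6)*(3 + r(5)), 0) + T(6, -5)*m(1, Z(-5)) = ((-2 + 6)*(3 + 3/5))/2 + 6/1 = (4*(3 + 3*(⅕)))/2 + 6*1 = (4*(3 + ⅗))/2 + 6 = (4*(18/5))/2 + 6 = (½)*(72/5) + 6 = 36/5 + 6 = 66/5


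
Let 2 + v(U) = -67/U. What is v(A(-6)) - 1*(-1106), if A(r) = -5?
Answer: 5587/5 ≈ 1117.4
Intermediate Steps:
v(U) = -2 - 67/U
v(A(-6)) - 1*(-1106) = (-2 - 67/(-5)) - 1*(-1106) = (-2 - 67*(-1/5)) + 1106 = (-2 + 67/5) + 1106 = 57/5 + 1106 = 5587/5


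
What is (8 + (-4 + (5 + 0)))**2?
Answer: 81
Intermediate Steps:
(8 + (-4 + (5 + 0)))**2 = (8 + (-4 + 5))**2 = (8 + 1)**2 = 9**2 = 81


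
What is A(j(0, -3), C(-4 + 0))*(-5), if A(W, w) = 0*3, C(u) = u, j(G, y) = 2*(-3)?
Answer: 0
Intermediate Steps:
j(G, y) = -6
A(W, w) = 0
A(j(0, -3), C(-4 + 0))*(-5) = 0*(-5) = 0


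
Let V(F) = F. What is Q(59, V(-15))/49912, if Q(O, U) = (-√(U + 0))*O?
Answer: -59*I*√15/49912 ≈ -0.0045782*I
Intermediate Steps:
Q(O, U) = -O*√U (Q(O, U) = (-√U)*O = -O*√U)
Q(59, V(-15))/49912 = -1*59*√(-15)/49912 = -1*59*I*√15*(1/49912) = -59*I*√15*(1/49912) = -59*I*√15/49912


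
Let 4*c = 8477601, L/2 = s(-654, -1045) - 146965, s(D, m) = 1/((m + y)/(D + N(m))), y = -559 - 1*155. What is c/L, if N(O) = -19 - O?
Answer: -14912100159/2068094456 ≈ -7.2105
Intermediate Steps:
y = -714 (y = -559 - 155 = -714)
s(D, m) = (-19 + D - m)/(-714 + m) (s(D, m) = 1/((m - 714)/(D + (-19 - m))) = 1/((-714 + m)/(-19 + D - m)) = (-19 + D - m)/(-714 + m))
L = -517023614/1759 (L = 2*((-19 - 654 - 1*(-1045))/(-714 - 1045) - 146965) = 2*((-19 - 654 + 1045)/(-1759) - 146965) = 2*(-1/1759*372 - 146965) = 2*(-372/1759 - 146965) = 2*(-258511807/1759) = -517023614/1759 ≈ -2.9393e+5)
c = 8477601/4 (c = (¼)*8477601 = 8477601/4 ≈ 2.1194e+6)
c/L = 8477601/(4*(-517023614/1759)) = (8477601/4)*(-1759/517023614) = -14912100159/2068094456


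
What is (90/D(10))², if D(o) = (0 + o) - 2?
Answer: 2025/16 ≈ 126.56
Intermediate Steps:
D(o) = -2 + o (D(o) = o - 2 = -2 + o)
(90/D(10))² = (90/(-2 + 10))² = (90/8)² = (90*(⅛))² = (45/4)² = 2025/16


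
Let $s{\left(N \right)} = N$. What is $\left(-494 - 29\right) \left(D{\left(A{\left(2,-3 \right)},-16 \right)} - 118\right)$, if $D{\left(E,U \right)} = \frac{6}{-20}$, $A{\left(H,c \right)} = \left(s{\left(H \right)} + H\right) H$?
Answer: $\frac{618709}{10} \approx 61871.0$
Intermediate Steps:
$A{\left(H,c \right)} = 2 H^{2}$ ($A{\left(H,c \right)} = \left(H + H\right) H = 2 H H = 2 H^{2}$)
$D{\left(E,U \right)} = - \frac{3}{10}$ ($D{\left(E,U \right)} = 6 \left(- \frac{1}{20}\right) = - \frac{3}{10}$)
$\left(-494 - 29\right) \left(D{\left(A{\left(2,-3 \right)},-16 \right)} - 118\right) = \left(-494 - 29\right) \left(- \frac{3}{10} - 118\right) = \left(-523\right) \left(- \frac{1183}{10}\right) = \frac{618709}{10}$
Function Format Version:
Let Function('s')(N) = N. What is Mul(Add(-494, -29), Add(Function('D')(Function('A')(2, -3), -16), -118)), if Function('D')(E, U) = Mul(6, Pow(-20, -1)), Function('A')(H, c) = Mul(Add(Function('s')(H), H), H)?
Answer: Rational(618709, 10) ≈ 61871.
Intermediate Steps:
Function('A')(H, c) = Mul(2, Pow(H, 2)) (Function('A')(H, c) = Mul(Add(H, H), H) = Mul(Mul(2, H), H) = Mul(2, Pow(H, 2)))
Function('D')(E, U) = Rational(-3, 10) (Function('D')(E, U) = Mul(6, Rational(-1, 20)) = Rational(-3, 10))
Mul(Add(-494, -29), Add(Function('D')(Function('A')(2, -3), -16), -118)) = Mul(Add(-494, -29), Add(Rational(-3, 10), -118)) = Mul(-523, Rational(-1183, 10)) = Rational(618709, 10)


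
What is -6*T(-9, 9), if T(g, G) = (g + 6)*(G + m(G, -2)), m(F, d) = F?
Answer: 324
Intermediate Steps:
T(g, G) = 2*G*(6 + g) (T(g, G) = (g + 6)*(G + G) = (6 + g)*(2*G) = 2*G*(6 + g))
-6*T(-9, 9) = -12*9*(6 - 9) = -12*9*(-3) = -6*(-54) = 324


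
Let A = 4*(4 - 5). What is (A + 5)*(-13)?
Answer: -13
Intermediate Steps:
A = -4 (A = 4*(-1) = -4)
(A + 5)*(-13) = (-4 + 5)*(-13) = 1*(-13) = -13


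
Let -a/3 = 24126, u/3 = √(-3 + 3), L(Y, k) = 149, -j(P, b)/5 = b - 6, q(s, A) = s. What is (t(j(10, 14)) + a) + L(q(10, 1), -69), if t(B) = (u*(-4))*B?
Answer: -72229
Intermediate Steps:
j(P, b) = 30 - 5*b (j(P, b) = -5*(b - 6) = -5*(-6 + b) = 30 - 5*b)
u = 0 (u = 3*√(-3 + 3) = 3*√0 = 3*0 = 0)
a = -72378 (a = -3*24126 = -72378)
t(B) = 0 (t(B) = (0*(-4))*B = 0*B = 0)
(t(j(10, 14)) + a) + L(q(10, 1), -69) = (0 - 72378) + 149 = -72378 + 149 = -72229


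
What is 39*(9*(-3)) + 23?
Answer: -1030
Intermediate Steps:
39*(9*(-3)) + 23 = 39*(-27) + 23 = -1053 + 23 = -1030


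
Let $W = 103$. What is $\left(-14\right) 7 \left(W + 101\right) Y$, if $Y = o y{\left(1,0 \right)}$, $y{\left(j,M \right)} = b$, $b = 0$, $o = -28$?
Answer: $0$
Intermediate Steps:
$y{\left(j,M \right)} = 0$
$Y = 0$ ($Y = \left(-28\right) 0 = 0$)
$\left(-14\right) 7 \left(W + 101\right) Y = \left(-14\right) 7 \left(103 + 101\right) 0 = \left(-98\right) 204 \cdot 0 = \left(-19992\right) 0 = 0$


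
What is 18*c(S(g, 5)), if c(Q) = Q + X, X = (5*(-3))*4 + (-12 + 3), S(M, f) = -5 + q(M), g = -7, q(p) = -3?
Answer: -1386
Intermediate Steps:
S(M, f) = -8 (S(M, f) = -5 - 3 = -8)
X = -69 (X = -15*4 - 9 = -60 - 9 = -69)
c(Q) = -69 + Q (c(Q) = Q - 69 = -69 + Q)
18*c(S(g, 5)) = 18*(-69 - 8) = 18*(-77) = -1386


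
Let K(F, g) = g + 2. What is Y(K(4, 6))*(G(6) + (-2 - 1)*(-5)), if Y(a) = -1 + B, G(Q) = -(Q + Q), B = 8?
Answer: 21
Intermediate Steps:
K(F, g) = 2 + g
G(Q) = -2*Q
Y(a) = 7 (Y(a) = -1 + 8 = 7)
Y(K(4, 6))*(G(6) + (-2 - 1)*(-5)) = 7*(-2*6 + (-2 - 1)*(-5)) = 7*(-12 - 3*(-5)) = 7*(-12 + 15) = 7*3 = 21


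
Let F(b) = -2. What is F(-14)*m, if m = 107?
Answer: -214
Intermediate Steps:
F(-14)*m = -2*107 = -214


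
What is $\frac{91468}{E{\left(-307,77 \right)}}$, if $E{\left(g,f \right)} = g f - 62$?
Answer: $- \frac{91468}{23701} \approx -3.8592$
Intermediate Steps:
$E{\left(g,f \right)} = -62 + f g$ ($E{\left(g,f \right)} = f g - 62 = -62 + f g$)
$\frac{91468}{E{\left(-307,77 \right)}} = \frac{91468}{-62 + 77 \left(-307\right)} = \frac{91468}{-62 - 23639} = \frac{91468}{-23701} = 91468 \left(- \frac{1}{23701}\right) = - \frac{91468}{23701}$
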